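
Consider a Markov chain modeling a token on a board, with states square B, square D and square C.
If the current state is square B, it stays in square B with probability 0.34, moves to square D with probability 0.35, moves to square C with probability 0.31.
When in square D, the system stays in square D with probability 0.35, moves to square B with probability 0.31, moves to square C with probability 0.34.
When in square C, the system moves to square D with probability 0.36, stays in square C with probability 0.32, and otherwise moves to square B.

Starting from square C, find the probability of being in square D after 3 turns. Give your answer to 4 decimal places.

0.3532

Propagate the distribution vector 3 turns from square C.
After 0 turns: (0.0000, 0.0000, 1.0000)
After 1 turn: (0.3200, 0.3600, 0.3200)
After 2 turns: (0.3228, 0.3532, 0.3240)
After 3 turns: (0.3229, 0.3532, 0.3238)
P(in square D after 3 turns) = 0.3532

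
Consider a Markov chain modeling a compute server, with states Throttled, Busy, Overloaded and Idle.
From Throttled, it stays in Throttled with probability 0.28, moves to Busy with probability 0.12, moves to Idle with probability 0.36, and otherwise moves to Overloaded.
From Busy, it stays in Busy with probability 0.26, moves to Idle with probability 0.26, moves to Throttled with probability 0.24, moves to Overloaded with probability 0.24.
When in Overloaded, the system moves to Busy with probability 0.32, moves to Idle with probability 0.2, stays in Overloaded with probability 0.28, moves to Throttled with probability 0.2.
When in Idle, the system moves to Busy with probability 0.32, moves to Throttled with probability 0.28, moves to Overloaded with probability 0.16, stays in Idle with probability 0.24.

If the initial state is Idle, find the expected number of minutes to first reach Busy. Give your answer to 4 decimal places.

3.7412

Let t(s) be the expected number of minutes to first reach Busy from state s, with t(Busy) = 0. Conditioning on the first minute:
t(Throttled) = 1 + 0.28·t(Throttled) + 0.24·t(Overloaded) + 0.36·t(Idle)
t(Overloaded) = 1 + 0.2·t(Throttled) + 0.28·t(Overloaded) + 0.2·t(Idle)
t(Idle) = 1 + 0.28·t(Throttled) + 0.16·t(Overloaded) + 0.24·t(Idle)
Solving: t(Throttled) = 4.4841, t(Overloaded) = 3.6737, t(Idle) = 3.7412.
Expected minutes from Idle to Busy: 3.7412.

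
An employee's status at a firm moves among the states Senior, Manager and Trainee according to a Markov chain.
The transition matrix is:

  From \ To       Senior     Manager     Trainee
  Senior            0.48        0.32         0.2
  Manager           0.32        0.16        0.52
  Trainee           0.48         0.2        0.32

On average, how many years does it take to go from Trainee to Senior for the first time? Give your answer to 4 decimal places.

Let t(s) be the expected number of years to first reach Senior from state s, with t(Senior) = 0. Conditioning on the first year:
t(Manager) = 1 + 0.16·t(Manager) + 0.52·t(Trainee)
t(Trainee) = 1 + 0.2·t(Manager) + 0.32·t(Trainee)
Solving: t(Manager) = 2.5685, t(Trainee) = 2.2260.
Expected years from Trainee to Senior: 2.2260.

2.2260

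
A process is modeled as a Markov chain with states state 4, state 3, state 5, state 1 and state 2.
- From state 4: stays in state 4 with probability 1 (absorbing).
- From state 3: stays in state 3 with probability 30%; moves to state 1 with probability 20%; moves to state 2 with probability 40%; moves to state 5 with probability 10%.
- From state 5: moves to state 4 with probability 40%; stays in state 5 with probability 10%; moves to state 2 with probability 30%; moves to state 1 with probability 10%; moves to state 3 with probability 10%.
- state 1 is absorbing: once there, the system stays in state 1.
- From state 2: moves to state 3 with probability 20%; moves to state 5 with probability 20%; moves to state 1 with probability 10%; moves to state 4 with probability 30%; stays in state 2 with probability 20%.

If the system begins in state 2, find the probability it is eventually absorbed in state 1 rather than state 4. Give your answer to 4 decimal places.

Let h(s) be the probability of absorption at state 1 starting from transient state s. Then h(state 1) = 1 and h(state 4) = 0. By first-step analysis:
h(state 3) = 0.3·h(state 3) + 0.1·h(state 5) + 0.2·1 + 0.4·h(state 2)
h(state 5) = 0.4·0 + 0.1·h(state 3) + 0.1·h(state 5) + 0.1·1 + 0.3·h(state 2)
h(state 2) = 0.3·0 + 0.2·h(state 3) + 0.2·h(state 5) + 0.1·1 + 0.2·h(state 2)
Solving: h(state 3) = 0.5082, h(state 5) = 0.2745, h(state 2) = 0.3207.
Starting from state 2, the probability is 0.3207.

0.3207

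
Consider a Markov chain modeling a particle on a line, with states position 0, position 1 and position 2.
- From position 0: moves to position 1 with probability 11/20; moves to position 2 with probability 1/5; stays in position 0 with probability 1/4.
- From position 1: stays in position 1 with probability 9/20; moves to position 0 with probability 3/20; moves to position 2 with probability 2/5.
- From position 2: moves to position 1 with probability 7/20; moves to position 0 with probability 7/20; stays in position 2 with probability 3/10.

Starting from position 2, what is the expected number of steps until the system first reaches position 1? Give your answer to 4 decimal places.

Let t(s) be the expected number of steps to first reach position 1 from state s, with t(position 1) = 0. Conditioning on the first step:
t(position 0) = 1 + 0.25·t(position 0) + 0.2·t(position 2)
t(position 2) = 1 + 0.35·t(position 0) + 0.3·t(position 2)
Solving: t(position 0) = 1.9780, t(position 2) = 2.4176.
Expected steps from position 2 to position 1: 2.4176.

2.4176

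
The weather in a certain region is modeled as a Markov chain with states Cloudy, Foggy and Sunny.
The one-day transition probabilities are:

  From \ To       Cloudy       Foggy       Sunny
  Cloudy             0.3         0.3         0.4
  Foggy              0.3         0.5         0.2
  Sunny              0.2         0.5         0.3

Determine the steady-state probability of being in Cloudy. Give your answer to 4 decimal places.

0.2717

Let the stationary distribution be π with π = πP and π_1 + π_2 + π_3 = 1.
π_1 = 0.3·π_1 + 0.3·π_2 + 0.2·π_3
π_2 = 0.3·π_1 + 0.5·π_2 + 0.5·π_3
Solving with the normalization constraint gives π = (0.2717, 0.4457, 0.2826).
So the stationary probability of Cloudy is 0.2717.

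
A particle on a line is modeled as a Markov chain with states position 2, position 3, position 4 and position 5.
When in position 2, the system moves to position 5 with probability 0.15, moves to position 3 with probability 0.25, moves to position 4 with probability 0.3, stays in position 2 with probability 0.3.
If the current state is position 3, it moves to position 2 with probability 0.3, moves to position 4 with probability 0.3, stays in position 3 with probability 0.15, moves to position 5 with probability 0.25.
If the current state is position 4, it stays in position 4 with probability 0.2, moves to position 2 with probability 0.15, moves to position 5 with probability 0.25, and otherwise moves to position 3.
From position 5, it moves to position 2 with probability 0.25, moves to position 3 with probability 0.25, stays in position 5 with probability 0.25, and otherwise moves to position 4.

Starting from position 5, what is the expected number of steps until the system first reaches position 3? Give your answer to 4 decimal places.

Let t(s) be the expected number of steps to first reach position 3 from state s, with t(position 3) = 0. Conditioning on the first step:
t(position 2) = 1 + 0.3·t(position 2) + 0.3·t(position 4) + 0.15·t(position 5)
t(position 4) = 1 + 0.15·t(position 2) + 0.2·t(position 4) + 0.25·t(position 5)
t(position 5) = 1 + 0.25·t(position 2) + 0.25·t(position 4) + 0.25·t(position 5)
Solving: t(position 2) = 3.4534, t(position 4) = 2.9848, t(position 5) = 3.4794.
Expected steps from position 5 to position 3: 3.4794.

3.4794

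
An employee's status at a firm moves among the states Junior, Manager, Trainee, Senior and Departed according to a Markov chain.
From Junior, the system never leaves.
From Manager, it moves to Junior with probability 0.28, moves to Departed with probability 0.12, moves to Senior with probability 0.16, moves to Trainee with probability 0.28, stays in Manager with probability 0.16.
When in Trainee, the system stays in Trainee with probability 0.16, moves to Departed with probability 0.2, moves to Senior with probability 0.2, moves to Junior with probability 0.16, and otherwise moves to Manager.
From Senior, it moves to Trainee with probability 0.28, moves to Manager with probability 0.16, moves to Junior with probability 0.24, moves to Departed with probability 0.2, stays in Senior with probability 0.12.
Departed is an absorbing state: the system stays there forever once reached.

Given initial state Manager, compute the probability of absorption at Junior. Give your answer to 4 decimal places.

Let h(s) be the probability of absorption at Junior starting from transient state s. Then h(Junior) = 1 and h(Departed) = 0. By first-step analysis:
h(Manager) = 0.28·1 + 0.16·h(Manager) + 0.28·h(Trainee) + 0.16·h(Senior) + 0.12·0
h(Trainee) = 0.16·1 + 0.28·h(Manager) + 0.16·h(Trainee) + 0.2·h(Senior) + 0.2·0
h(Senior) = 0.24·1 + 0.16·h(Manager) + 0.28·h(Trainee) + 0.12·h(Senior) + 0.2·0
Solving: h(Manager) = 0.6140, h(Trainee) = 0.5265, h(Senior) = 0.5519.
Starting from Manager, the probability is 0.6140.

0.6140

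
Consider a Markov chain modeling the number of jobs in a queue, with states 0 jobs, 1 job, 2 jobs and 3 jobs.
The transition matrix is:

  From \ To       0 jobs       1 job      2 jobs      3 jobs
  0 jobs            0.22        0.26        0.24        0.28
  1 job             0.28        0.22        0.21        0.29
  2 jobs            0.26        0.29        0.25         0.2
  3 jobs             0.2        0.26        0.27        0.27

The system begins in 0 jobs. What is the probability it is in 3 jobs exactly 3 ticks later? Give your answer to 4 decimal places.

Propagate the distribution vector 3 ticks from 0 jobs.
After 0 ticks: (1.0000, 0.0000, 0.0000, 0.0000)
After 1 tick: (0.2200, 0.2600, 0.2400, 0.2800)
After 2 ticks: (0.2396, 0.2568, 0.2430, 0.2606)
After 3 ticks: (0.2399, 0.2570, 0.2425, 0.2605)
P(in 3 jobs after 3 ticks) = 0.2605

0.2605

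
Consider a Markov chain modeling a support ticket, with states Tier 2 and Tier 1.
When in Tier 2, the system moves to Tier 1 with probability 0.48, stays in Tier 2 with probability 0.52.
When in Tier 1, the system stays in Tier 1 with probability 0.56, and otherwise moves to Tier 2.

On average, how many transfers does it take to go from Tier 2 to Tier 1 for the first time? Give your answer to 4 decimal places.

2.0833

Let t(s) be the expected number of transfers to first reach Tier 1 from state s, with t(Tier 1) = 0. Conditioning on the first transfer:
t(Tier 2) = 1 + 0.52·t(Tier 2)
Solving: t(Tier 2) = 2.0833.
Expected transfers from Tier 2 to Tier 1: 2.0833.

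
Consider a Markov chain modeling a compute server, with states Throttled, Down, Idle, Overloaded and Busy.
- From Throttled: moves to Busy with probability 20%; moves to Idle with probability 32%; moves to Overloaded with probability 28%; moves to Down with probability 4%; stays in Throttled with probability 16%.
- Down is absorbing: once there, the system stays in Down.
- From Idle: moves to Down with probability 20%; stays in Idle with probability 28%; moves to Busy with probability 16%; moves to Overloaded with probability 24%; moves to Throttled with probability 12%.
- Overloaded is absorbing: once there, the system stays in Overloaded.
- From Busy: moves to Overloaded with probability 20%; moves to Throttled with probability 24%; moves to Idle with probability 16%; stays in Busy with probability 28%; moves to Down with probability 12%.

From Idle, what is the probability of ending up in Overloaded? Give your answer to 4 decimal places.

0.5967

Let h(s) be the probability of absorption at Overloaded starting from transient state s. Then h(Overloaded) = 1 and h(Down) = 0. By first-step analysis:
h(Throttled) = 0.16·h(Throttled) + 0.04·0 + 0.32·h(Idle) + 0.28·1 + 0.2·h(Busy)
h(Idle) = 0.12·h(Throttled) + 0.2·0 + 0.28·h(Idle) + 0.24·1 + 0.16·h(Busy)
h(Busy) = 0.24·h(Throttled) + 0.12·0 + 0.16·h(Idle) + 0.2·1 + 0.28·h(Busy)
Solving: h(Throttled) = 0.7151, h(Idle) = 0.5967, h(Busy) = 0.6487.
Starting from Idle, the probability is 0.5967.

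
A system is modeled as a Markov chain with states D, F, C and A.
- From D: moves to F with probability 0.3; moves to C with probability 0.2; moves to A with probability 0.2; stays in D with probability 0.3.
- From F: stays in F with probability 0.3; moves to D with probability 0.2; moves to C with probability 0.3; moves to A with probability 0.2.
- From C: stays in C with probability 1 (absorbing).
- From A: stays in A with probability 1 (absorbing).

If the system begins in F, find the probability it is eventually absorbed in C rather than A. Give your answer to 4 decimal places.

0.5814

Let h(s) be the probability of absorption at C starting from transient state s. Then h(C) = 1 and h(A) = 0. By first-step analysis:
h(D) = 0.3·h(D) + 0.3·h(F) + 0.2·1 + 0.2·0
h(F) = 0.2·h(D) + 0.3·h(F) + 0.3·1 + 0.2·0
Solving: h(D) = 0.5349, h(F) = 0.5814.
Starting from F, the probability is 0.5814.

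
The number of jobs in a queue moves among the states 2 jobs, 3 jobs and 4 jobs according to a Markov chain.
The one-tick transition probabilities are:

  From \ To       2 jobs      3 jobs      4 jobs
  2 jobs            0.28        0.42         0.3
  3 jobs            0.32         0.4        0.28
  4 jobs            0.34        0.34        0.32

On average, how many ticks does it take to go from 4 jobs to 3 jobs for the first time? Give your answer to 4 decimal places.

Let t(s) be the expected number of ticks to first reach 3 jobs from state s, with t(3 jobs) = 0. Conditioning on the first tick:
t(2 jobs) = 1 + 0.28·t(2 jobs) + 0.3·t(4 jobs)
t(4 jobs) = 1 + 0.34·t(2 jobs) + 0.32·t(4 jobs)
Solving: t(2 jobs) = 2.5284, t(4 jobs) = 2.7348.
Expected ticks from 4 jobs to 3 jobs: 2.7348.

2.7348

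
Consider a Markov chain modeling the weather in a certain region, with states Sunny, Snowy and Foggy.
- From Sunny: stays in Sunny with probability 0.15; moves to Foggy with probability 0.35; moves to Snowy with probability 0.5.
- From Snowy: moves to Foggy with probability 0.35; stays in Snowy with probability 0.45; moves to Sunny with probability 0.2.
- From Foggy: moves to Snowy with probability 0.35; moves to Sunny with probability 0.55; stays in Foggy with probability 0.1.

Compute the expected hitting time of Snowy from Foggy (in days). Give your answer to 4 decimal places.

Let t(s) be the expected number of days to first reach Snowy from state s, with t(Snowy) = 0. Conditioning on the first day:
t(Sunny) = 1 + 0.15·t(Sunny) + 0.35·t(Foggy)
t(Foggy) = 1 + 0.55·t(Sunny) + 0.1·t(Foggy)
Solving: t(Sunny) = 2.1834, t(Foggy) = 2.4454.
Expected days from Foggy to Snowy: 2.4454.

2.4454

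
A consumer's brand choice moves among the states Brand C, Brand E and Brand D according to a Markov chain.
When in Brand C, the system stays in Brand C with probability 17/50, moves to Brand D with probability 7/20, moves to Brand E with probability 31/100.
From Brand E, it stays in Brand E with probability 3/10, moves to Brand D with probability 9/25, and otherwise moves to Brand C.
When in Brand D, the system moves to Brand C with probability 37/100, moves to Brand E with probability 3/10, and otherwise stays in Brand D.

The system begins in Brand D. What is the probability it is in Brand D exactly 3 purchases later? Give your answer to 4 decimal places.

0.3461

Propagate the distribution vector 3 purchases from Brand D.
After 0 purchases: (0.0000, 0.0000, 1.0000)
After 1 purchase: (0.3700, 0.3000, 0.3300)
After 2 purchases: (0.3499, 0.3037, 0.3464)
After 3 purchases: (0.3504, 0.3035, 0.3461)
P(in Brand D after 3 purchases) = 0.3461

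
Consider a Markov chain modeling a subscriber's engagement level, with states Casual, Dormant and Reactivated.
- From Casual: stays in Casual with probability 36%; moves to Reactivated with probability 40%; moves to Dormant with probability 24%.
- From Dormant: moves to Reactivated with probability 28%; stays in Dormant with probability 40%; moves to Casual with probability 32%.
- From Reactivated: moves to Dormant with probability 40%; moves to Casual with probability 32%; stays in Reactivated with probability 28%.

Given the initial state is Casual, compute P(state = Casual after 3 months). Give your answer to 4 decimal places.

Propagate the distribution vector 3 months from Casual.
After 0 months: (1.0000, 0.0000, 0.0000)
After 1 month: (0.3600, 0.2400, 0.4000)
After 2 months: (0.3344, 0.3424, 0.3232)
After 3 months: (0.3334, 0.3465, 0.3201)
P(in Casual after 3 months) = 0.3334

0.3334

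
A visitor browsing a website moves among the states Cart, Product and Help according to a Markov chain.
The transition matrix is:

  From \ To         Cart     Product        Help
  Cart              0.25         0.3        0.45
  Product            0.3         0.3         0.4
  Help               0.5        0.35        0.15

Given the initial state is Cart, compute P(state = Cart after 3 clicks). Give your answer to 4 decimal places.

Propagate the distribution vector 3 clicks from Cart.
After 0 clicks: (1.0000, 0.0000, 0.0000)
After 1 click: (0.2500, 0.3000, 0.4500)
After 2 clicks: (0.3775, 0.3225, 0.3000)
After 3 clicks: (0.3411, 0.3150, 0.3439)
P(in Cart after 3 clicks) = 0.3411

0.3411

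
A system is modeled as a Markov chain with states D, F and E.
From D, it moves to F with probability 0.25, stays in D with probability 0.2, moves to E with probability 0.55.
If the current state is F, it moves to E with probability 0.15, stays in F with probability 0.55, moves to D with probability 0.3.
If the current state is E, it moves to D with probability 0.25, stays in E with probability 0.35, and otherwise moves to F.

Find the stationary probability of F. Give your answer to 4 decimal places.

0.4250

Let the stationary distribution be π with π = πP and π_1 + π_2 + π_3 = 1.
π_1 = 0.2·π_1 + 0.3·π_2 + 0.25·π_3
π_2 = 0.25·π_1 + 0.55·π_2 + 0.4·π_3
Solving with the normalization constraint gives π = (0.2583, 0.4250, 0.3167).
So the stationary probability of F is 0.4250.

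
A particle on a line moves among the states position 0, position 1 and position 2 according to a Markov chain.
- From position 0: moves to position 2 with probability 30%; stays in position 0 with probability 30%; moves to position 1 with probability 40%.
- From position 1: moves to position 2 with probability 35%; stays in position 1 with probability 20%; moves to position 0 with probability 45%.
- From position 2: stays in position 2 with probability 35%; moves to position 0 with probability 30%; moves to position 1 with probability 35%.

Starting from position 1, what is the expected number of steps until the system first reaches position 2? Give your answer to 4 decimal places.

Let t(s) be the expected number of steps to first reach position 2 from state s, with t(position 2) = 0. Conditioning on the first step:
t(position 0) = 1 + 0.3·t(position 0) + 0.4·t(position 1)
t(position 1) = 1 + 0.45·t(position 0) + 0.2·t(position 1)
Solving: t(position 0) = 3.1579, t(position 1) = 3.0263.
Expected steps from position 1 to position 2: 3.0263.

3.0263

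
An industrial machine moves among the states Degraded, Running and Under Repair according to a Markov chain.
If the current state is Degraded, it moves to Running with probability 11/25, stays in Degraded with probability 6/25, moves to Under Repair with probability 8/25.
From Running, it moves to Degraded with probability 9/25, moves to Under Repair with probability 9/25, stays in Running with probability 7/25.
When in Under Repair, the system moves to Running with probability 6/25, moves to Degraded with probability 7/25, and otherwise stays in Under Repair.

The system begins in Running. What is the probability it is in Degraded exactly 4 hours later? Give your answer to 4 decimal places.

0.2931

Propagate the distribution vector 4 hours from Running.
After 0 hours: (0.0000, 1.0000, 0.0000)
After 1 hour: (0.3600, 0.2800, 0.3600)
After 2 hours: (0.2880, 0.3232, 0.3888)
After 3 hours: (0.2943, 0.3105, 0.3951)
After 4 hours: (0.2931, 0.3113, 0.3956)
P(in Degraded after 4 hours) = 0.2931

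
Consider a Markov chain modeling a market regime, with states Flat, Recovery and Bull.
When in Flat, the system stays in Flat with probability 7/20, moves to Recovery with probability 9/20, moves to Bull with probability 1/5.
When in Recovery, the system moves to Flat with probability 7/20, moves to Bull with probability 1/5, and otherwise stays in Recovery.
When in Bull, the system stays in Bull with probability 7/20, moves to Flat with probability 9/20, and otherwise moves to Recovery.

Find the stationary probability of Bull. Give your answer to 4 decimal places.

0.2353

Let the stationary distribution be π with π = πP and π_1 + π_2 + π_3 = 1.
π_1 = 0.35·π_1 + 0.35·π_2 + 0.45·π_3
π_2 = 0.45·π_1 + 0.45·π_2 + 0.2·π_3
Solving with the normalization constraint gives π = (0.3735, 0.3912, 0.2353).
So the stationary probability of Bull is 0.2353.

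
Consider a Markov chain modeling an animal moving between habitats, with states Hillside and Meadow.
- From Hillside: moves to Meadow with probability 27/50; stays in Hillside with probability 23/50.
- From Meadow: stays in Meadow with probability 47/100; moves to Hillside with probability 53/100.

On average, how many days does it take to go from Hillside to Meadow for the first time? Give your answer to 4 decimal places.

1.8519

Let t(s) be the expected number of days to first reach Meadow from state s, with t(Meadow) = 0. Conditioning on the first day:
t(Hillside) = 1 + 0.46·t(Hillside)
Solving: t(Hillside) = 1.8519.
Expected days from Hillside to Meadow: 1.8519.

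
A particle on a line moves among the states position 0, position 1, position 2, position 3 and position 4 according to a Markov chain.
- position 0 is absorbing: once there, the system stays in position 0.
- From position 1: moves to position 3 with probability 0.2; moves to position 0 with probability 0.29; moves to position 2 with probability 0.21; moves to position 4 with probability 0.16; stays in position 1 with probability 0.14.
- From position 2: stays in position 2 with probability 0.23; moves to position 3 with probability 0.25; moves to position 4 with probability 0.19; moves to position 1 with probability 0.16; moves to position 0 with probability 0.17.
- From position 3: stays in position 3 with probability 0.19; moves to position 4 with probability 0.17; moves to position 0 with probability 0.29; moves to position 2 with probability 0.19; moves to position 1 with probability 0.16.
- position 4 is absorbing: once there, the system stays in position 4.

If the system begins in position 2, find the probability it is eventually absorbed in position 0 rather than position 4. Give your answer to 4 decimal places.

Let h(s) be the probability of absorption at position 0 starting from transient state s. Then h(position 0) = 1 and h(position 4) = 0. By first-step analysis:
h(position 1) = 0.29·1 + 0.14·h(position 1) + 0.21·h(position 2) + 0.2·h(position 3) + 0.16·0
h(position 2) = 0.17·1 + 0.16·h(position 1) + 0.23·h(position 2) + 0.25·h(position 3) + 0.19·0
h(position 3) = 0.29·1 + 0.16·h(position 1) + 0.19·h(position 2) + 0.19·h(position 3) + 0.17·0
Solving: h(position 1) = 0.6113, h(position 2) = 0.5447, h(position 3) = 0.6065.
Starting from position 2, the probability is 0.5447.

0.5447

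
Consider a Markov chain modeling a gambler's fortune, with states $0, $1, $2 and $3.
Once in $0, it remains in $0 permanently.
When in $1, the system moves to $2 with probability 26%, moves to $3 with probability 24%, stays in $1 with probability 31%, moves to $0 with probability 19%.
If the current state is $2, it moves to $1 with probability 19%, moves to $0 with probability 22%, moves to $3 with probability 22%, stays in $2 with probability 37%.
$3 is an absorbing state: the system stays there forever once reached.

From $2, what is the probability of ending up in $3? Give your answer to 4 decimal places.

0.5123

Let h(s) be the probability of absorption at $3 starting from transient state s. Then h($3) = 1 and h($0) = 0. By first-step analysis:
h($1) = 0.19·0 + 0.31·h($1) + 0.26·h($2) + 0.24·1
h($2) = 0.22·0 + 0.19·h($1) + 0.37·h($2) + 0.22·1
Solving: h($1) = 0.5409, h($2) = 0.5123.
Starting from $2, the probability is 0.5123.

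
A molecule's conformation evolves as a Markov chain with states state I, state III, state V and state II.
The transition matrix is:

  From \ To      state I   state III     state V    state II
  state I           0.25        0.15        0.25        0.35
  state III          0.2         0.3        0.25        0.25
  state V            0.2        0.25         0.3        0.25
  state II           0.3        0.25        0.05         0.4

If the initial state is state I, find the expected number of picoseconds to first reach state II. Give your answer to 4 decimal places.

3.3010

Let t(s) be the expected number of picoseconds to first reach state II from state s, with t(state II) = 0. Conditioning on the first picosecond:
t(state I) = 1 + 0.25·t(state I) + 0.15·t(state III) + 0.25·t(state V)
t(state III) = 1 + 0.2·t(state I) + 0.3·t(state III) + 0.25·t(state V)
t(state V) = 1 + 0.2·t(state I) + 0.25·t(state III) + 0.3·t(state V)
Solving: t(state I) = 3.3010, t(state III) = 3.6893, t(state V) = 3.6893.
Expected picoseconds from state I to state II: 3.3010.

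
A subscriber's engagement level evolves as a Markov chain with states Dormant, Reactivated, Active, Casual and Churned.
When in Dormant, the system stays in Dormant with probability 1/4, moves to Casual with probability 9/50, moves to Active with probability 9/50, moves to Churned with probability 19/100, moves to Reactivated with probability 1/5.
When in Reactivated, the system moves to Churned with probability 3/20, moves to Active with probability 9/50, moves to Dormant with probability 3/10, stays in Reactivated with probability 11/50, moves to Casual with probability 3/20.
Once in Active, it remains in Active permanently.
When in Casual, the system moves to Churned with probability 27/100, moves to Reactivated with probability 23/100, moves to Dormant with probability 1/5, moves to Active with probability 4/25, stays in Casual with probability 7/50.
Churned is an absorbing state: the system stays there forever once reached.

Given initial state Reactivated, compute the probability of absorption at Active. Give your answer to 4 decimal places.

0.4961

Let h(s) be the probability of absorption at Active starting from transient state s. Then h(Active) = 1 and h(Churned) = 0. By first-step analysis:
h(Dormant) = 0.25·h(Dormant) + 0.2·h(Reactivated) + 0.18·1 + 0.18·h(Casual) + 0.19·0
h(Reactivated) = 0.3·h(Dormant) + 0.22·h(Reactivated) + 0.18·1 + 0.15·h(Casual) + 0.15·0
h(Casual) = 0.2·h(Dormant) + 0.23·h(Reactivated) + 0.16·1 + 0.14·h(Casual) + 0.27·0
Solving: h(Dormant) = 0.4753, h(Reactivated) = 0.4961, h(Casual) = 0.4293.
Starting from Reactivated, the probability is 0.4961.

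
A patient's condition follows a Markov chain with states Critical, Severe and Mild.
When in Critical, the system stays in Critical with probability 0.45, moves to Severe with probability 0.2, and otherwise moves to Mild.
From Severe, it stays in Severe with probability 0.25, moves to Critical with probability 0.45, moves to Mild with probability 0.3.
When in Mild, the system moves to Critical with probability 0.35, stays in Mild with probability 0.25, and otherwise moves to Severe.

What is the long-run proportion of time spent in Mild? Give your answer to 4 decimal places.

0.3057

Let the stationary distribution be π with π = πP and π_1 + π_2 + π_3 = 1.
π_1 = 0.45·π_1 + 0.45·π_2 + 0.35·π_3
π_2 = 0.2·π_1 + 0.25·π_2 + 0.4·π_3
Solving with the normalization constraint gives π = (0.4194, 0.2749, 0.3057).
So the stationary probability of Mild is 0.3057.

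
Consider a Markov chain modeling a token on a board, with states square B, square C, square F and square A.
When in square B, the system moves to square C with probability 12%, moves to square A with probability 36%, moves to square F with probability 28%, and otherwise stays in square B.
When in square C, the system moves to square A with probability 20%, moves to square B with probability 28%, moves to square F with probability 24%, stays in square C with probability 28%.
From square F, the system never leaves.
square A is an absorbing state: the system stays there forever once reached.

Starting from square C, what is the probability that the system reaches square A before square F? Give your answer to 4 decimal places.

0.4922

Let h(s) be the probability of absorption at square A starting from transient state s. Then h(square A) = 1 and h(square F) = 0. By first-step analysis:
h(square B) = 0.24·h(square B) + 0.12·h(square C) + 0.28·0 + 0.36·1
h(square C) = 0.28·h(square B) + 0.28·h(square C) + 0.24·0 + 0.2·1
Solving: h(square B) = 0.5514, h(square C) = 0.4922.
Starting from square C, the probability is 0.4922.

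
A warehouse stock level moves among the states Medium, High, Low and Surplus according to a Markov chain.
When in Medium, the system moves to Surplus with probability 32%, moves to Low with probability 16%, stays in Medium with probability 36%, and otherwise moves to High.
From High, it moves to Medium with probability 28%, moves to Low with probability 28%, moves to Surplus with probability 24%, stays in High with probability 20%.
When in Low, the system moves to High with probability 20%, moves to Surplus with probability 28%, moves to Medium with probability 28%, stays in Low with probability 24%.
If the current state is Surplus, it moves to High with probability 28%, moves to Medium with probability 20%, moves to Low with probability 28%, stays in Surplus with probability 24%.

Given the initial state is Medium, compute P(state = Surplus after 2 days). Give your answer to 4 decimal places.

0.2752

Propagate the distribution vector 2 days from Medium.
After 0 days: (1.0000, 0.0000, 0.0000, 0.0000)
After 1 day: (0.3600, 0.1600, 0.1600, 0.3200)
After 2 days: (0.2832, 0.2112, 0.2304, 0.2752)
P(in Surplus after 2 days) = 0.2752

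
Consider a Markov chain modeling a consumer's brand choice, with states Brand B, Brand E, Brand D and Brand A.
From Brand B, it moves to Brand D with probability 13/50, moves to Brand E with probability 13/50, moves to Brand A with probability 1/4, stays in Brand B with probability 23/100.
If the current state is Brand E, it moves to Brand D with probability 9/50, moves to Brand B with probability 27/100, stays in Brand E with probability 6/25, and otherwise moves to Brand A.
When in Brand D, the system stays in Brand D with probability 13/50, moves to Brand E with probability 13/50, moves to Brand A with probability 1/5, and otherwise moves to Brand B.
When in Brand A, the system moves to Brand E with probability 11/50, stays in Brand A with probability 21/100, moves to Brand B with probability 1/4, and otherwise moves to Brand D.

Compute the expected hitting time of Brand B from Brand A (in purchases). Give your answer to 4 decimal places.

3.8047

Let t(s) be the expected number of purchases to first reach Brand B from state s, with t(Brand B) = 0. Conditioning on the first purchase:
t(Brand E) = 1 + 0.24·t(Brand E) + 0.18·t(Brand D) + 0.31·t(Brand A)
t(Brand D) = 1 + 0.26·t(Brand E) + 0.26·t(Brand D) + 0.2·t(Brand A)
t(Brand A) = 1 + 0.22·t(Brand E) + 0.32·t(Brand D) + 0.21·t(Brand A)
Solving: t(Brand E) = 3.7428, t(Brand D) = 3.6947, t(Brand A) = 3.8047.
Expected purchases from Brand A to Brand B: 3.8047.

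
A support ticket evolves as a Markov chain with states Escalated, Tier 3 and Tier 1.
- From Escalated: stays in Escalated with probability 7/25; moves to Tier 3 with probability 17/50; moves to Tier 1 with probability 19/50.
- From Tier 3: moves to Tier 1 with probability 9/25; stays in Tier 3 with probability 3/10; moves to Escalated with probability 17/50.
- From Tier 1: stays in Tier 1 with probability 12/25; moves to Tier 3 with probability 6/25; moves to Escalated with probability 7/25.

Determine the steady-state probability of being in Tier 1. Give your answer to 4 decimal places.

Let the stationary distribution be π with π = πP and π_1 + π_2 + π_3 = 1.
π_1 = 0.28·π_1 + 0.34·π_2 + 0.28·π_3
π_2 = 0.34·π_1 + 0.3·π_2 + 0.24·π_3
Solving with the normalization constraint gives π = (0.2972, 0.2869, 0.4158).
So the stationary probability of Tier 1 is 0.4158.

0.4158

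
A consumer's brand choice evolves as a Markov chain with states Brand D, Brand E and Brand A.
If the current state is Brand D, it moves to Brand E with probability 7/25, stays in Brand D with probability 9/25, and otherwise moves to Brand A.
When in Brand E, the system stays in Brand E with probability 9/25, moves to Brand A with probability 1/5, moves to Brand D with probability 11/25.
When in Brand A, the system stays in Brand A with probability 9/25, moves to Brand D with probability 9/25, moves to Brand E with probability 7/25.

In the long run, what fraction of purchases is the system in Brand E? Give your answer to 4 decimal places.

Let the stationary distribution be π with π = πP and π_1 + π_2 + π_3 = 1.
π_1 = 0.36·π_1 + 0.44·π_2 + 0.36·π_3
π_2 = 0.28·π_1 + 0.36·π_2 + 0.28·π_3
Solving with the normalization constraint gives π = (0.3843, 0.3043, 0.3113).
So the stationary probability of Brand E is 0.3043.

0.3043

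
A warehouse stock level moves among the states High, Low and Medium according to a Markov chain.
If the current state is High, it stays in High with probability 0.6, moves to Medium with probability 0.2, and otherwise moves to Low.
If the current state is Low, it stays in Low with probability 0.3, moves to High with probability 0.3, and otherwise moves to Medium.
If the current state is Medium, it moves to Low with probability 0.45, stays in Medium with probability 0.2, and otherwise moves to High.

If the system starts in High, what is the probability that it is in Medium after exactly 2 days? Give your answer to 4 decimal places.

0.2400

Sum over the intermediate state after 1 day:
P = P(High→High)·P(High→Medium) + P(High→Low)·P(Low→Medium) + P(High→Medium)·P(Medium→Medium)
  = 0.6×0.2 + 0.2×0.4 + 0.2×0.2
  = 0.1200 + 0.0800 + 0.0400 = 0.2400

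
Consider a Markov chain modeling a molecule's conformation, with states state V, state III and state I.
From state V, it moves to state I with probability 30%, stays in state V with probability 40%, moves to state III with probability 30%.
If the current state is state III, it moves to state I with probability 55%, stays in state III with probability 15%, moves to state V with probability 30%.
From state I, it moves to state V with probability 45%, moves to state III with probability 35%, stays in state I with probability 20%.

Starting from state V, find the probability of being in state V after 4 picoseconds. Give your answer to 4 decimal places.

0.3890

Propagate the distribution vector 4 picoseconds from state V.
After 0 picoseconds: (1.0000, 0.0000, 0.0000)
After 1 picosecond: (0.4000, 0.3000, 0.3000)
After 2 picoseconds: (0.3850, 0.2700, 0.3450)
After 3 picoseconds: (0.3903, 0.2768, 0.3330)
After 4 picoseconds: (0.3890, 0.2751, 0.3359)
P(in state V after 4 picoseconds) = 0.3890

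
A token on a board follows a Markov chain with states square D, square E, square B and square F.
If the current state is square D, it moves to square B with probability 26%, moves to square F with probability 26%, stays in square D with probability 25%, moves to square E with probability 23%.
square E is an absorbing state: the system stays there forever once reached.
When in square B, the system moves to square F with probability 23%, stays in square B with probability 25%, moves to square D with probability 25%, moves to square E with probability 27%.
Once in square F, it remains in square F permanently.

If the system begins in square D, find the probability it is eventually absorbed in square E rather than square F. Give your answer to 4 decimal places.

0.4878

Let h(s) be the probability of absorption at square E starting from transient state s. Then h(square E) = 1 and h(square F) = 0. By first-step analysis:
h(square D) = 0.25·h(square D) + 0.23·1 + 0.26·h(square B) + 0.26·0
h(square B) = 0.25·h(square D) + 0.27·1 + 0.25·h(square B) + 0.23·0
Solving: h(square D) = 0.4878, h(square B) = 0.5226.
Starting from square D, the probability is 0.4878.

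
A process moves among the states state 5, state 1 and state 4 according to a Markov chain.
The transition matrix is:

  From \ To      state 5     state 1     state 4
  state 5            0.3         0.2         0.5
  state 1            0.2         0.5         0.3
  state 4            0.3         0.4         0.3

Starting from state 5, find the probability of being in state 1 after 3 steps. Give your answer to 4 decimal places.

0.3800

Propagate the distribution vector 3 steps from state 5.
After 0 steps: (1.0000, 0.0000, 0.0000)
After 1 step: (0.3000, 0.2000, 0.5000)
After 2 steps: (0.2800, 0.3600, 0.3600)
After 3 steps: (0.2640, 0.3800, 0.3560)
P(in state 1 after 3 steps) = 0.3800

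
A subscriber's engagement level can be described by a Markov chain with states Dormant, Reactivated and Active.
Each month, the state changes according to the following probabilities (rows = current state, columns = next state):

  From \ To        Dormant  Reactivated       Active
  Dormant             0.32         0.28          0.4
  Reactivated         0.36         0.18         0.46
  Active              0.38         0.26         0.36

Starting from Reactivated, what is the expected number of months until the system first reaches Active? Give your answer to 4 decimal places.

2.2767

Let t(s) be the expected number of months to first reach Active from state s, with t(Active) = 0. Conditioning on the first month:
t(Dormant) = 1 + 0.32·t(Dormant) + 0.28·t(Reactivated)
t(Reactivated) = 1 + 0.36·t(Dormant) + 0.18·t(Reactivated)
Solving: t(Dormant) = 2.4081, t(Reactivated) = 2.2767.
Expected months from Reactivated to Active: 2.2767.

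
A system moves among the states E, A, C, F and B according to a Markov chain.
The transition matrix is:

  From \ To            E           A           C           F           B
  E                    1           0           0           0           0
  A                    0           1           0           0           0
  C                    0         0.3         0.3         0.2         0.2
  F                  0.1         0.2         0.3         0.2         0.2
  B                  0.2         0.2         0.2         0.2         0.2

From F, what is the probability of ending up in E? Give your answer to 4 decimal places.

Let h(s) be the probability of absorption at E starting from transient state s. Then h(E) = 1 and h(A) = 0. By first-step analysis:
h(C) = 0.3·0 + 0.3·h(C) + 0.2·h(F) + 0.2·h(B)
h(F) = 0.1·1 + 0.2·0 + 0.3·h(C) + 0.2·h(F) + 0.2·h(B)
h(B) = 0.2·1 + 0.2·0 + 0.2·h(C) + 0.2·h(F) + 0.2·h(B)
Solving: h(C) = 0.1875, h(F) = 0.2875, h(B) = 0.3688.
Starting from F, the probability is 0.2875.

0.2875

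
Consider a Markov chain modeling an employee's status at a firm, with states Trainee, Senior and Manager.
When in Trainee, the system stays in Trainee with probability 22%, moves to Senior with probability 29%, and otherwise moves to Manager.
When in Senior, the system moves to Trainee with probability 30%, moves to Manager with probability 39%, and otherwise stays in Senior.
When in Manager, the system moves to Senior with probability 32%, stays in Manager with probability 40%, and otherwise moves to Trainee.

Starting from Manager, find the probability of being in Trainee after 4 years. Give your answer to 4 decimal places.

0.2700

Propagate the distribution vector 4 years from Manager.
After 0 years: (0.0000, 0.0000, 1.0000)
After 1 year: (0.2800, 0.3200, 0.4000)
After 2 years: (0.2696, 0.3084, 0.4220)
After 3 years: (0.2700, 0.3088, 0.4212)
After 4 years: (0.2700, 0.3088, 0.4212)
P(in Trainee after 4 years) = 0.2700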